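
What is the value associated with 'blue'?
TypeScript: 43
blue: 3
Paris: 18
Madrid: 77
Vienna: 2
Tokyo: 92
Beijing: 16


Looking up key 'blue'
Value: 3

3


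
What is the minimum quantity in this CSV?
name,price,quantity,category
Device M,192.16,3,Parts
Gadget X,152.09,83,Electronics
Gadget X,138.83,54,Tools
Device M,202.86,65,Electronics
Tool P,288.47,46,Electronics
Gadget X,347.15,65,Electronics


Computing minimum quantity:
Values: [3, 83, 54, 65, 46, 65]
Min = 3

3


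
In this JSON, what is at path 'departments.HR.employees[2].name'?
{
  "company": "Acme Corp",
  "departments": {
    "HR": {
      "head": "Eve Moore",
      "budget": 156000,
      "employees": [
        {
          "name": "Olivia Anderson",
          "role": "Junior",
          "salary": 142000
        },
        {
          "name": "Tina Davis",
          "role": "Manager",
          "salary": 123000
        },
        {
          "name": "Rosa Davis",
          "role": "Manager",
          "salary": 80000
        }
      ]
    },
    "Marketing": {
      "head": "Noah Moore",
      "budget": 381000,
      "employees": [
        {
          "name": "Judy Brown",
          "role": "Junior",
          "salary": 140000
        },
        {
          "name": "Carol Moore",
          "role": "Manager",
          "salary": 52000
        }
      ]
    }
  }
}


Path: departments.HR.employees[2].name

Navigate:
  -> departments
  -> HR
  -> employees[2].name = 'Rosa Davis'

Rosa Davis


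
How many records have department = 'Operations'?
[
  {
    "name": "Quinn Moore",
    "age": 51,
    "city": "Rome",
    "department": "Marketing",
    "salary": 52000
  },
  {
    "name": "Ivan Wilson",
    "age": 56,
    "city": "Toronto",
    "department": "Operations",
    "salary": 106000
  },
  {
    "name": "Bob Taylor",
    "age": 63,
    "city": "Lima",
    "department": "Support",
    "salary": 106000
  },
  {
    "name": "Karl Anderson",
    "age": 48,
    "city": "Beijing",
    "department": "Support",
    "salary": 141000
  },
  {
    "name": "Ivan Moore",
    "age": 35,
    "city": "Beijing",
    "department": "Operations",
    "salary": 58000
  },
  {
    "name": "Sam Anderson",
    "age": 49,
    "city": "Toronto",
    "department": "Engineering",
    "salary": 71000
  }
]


Data: 6 records
Condition: department = 'Operations'

Checking each record:
  Quinn Moore: Marketing
  Ivan Wilson: Operations MATCH
  Bob Taylor: Support
  Karl Anderson: Support
  Ivan Moore: Operations MATCH
  Sam Anderson: Engineering

Count: 2

2


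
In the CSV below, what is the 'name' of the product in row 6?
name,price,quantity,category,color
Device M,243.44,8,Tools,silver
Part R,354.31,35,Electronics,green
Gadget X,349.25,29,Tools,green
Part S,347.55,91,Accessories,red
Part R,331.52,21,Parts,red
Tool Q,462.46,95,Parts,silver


Query: Row 6 ('Tool Q'), column 'name'
Value: Tool Q

Tool Q


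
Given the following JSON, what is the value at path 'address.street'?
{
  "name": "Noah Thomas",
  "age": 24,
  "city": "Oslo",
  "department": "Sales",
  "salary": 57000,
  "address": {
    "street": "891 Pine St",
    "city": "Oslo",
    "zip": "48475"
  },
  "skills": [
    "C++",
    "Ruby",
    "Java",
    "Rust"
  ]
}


Query: address.street
Path: address -> street
Value: 891 Pine St

891 Pine St


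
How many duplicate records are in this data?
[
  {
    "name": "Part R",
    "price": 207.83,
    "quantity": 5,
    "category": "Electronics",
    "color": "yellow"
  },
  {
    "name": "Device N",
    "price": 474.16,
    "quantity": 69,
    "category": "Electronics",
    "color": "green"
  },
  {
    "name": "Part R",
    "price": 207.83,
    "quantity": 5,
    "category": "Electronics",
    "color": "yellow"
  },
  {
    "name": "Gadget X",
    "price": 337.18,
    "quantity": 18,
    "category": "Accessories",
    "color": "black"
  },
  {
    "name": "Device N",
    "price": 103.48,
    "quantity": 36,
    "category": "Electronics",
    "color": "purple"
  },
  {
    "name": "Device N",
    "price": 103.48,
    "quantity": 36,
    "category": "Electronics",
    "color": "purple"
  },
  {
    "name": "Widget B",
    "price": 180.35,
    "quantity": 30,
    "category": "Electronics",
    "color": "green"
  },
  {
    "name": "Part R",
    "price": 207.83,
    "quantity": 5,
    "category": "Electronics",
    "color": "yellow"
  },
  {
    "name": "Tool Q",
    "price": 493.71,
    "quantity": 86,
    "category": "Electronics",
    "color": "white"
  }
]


Checking 9 records for duplicates:

  Row 1: Part R ($207.83, qty 5)
  Row 2: Device N ($474.16, qty 69)
  Row 3: Part R ($207.83, qty 5) <-- DUPLICATE
  Row 4: Gadget X ($337.18, qty 18)
  Row 5: Device N ($103.48, qty 36)
  Row 6: Device N ($103.48, qty 36) <-- DUPLICATE
  Row 7: Widget B ($180.35, qty 30)
  Row 8: Part R ($207.83, qty 5) <-- DUPLICATE
  Row 9: Tool Q ($493.71, qty 86)

Duplicates found: 3
Unique records: 6

3 duplicates, 6 unique


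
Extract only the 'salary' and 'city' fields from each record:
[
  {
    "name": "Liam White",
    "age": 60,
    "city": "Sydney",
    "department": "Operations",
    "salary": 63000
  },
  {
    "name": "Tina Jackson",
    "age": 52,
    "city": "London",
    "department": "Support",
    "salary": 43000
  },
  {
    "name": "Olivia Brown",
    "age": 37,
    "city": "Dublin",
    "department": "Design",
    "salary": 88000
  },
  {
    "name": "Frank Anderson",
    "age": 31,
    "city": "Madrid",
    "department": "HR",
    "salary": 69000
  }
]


Original: 4 records with fields: name, age, city, department, salary
Keep: ['salary', 'city']
Drop: ['name', 'age', 'department']
Result: 4 records, 2 fields each

[
  {
    "salary": 63000,
    "city": "Sydney"
  },
  {
    "salary": 43000,
    "city": "London"
  },
  {
    "salary": 88000,
    "city": "Dublin"
  },
  {
    "salary": 69000,
    "city": "Madrid"
  }
]


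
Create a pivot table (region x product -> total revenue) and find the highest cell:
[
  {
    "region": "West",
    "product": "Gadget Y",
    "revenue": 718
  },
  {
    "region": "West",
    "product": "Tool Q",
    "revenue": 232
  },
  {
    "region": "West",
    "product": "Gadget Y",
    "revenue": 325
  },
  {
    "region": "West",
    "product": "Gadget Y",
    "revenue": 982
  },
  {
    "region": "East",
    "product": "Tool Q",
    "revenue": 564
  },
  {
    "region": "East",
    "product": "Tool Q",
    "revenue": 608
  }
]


Pivot: region (rows) x product (columns) -> total revenue

     Gadget Y      Tool Q      
East             0          1172  
West          2025           232  

Highest: West / Gadget Y = $2025

West / Gadget Y = $2025


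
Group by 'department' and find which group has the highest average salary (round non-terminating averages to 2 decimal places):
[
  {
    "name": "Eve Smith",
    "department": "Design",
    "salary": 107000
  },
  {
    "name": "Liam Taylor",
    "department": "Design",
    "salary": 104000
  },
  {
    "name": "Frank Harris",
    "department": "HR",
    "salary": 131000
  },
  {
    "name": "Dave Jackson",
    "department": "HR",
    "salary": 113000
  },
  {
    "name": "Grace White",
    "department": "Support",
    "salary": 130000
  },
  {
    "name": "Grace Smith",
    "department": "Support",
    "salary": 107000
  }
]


Group by: department

Groups:
  Design: 2 people, avg salary = 211000/2 = $105500
  HR: 2 people, avg salary = 244000/2 = $122000
  Support: 2 people, avg salary = 237000/2 = $118500

Highest average salary: HR ($122000)

HR ($122000)


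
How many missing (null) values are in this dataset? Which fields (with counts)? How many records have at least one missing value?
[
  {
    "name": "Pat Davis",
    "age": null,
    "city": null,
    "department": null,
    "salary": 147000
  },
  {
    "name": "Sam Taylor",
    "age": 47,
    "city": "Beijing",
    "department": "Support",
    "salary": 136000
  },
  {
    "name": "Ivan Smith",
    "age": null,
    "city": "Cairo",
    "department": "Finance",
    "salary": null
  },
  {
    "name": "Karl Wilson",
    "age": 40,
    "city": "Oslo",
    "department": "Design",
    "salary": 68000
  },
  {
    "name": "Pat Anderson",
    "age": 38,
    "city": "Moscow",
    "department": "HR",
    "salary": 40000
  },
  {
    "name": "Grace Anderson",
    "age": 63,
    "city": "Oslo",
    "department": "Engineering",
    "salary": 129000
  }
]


Checking for missing (null) values in 6 records:

  Pat Davis: age, city, department
  Sam Taylor: complete
  Ivan Smith: age, salary
  Karl Wilson: complete
  Pat Anderson: complete
  Grace Anderson: complete

Per field:
  name: 0 missing
  age: 2 missing
  city: 1 missing
  department: 1 missing
  salary: 1 missing

Total missing values: 5
Records with any missing: 2

5 missing values (age: 2, city: 1, department: 1, salary: 1); 2 incomplete records


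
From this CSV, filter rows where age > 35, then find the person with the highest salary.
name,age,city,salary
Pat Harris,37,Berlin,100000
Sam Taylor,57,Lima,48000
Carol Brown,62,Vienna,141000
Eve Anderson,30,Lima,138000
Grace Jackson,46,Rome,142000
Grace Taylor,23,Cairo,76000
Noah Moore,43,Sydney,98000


Filter: age > 35
Sort by: salary (descending)

Filtered records (5):
  Grace Jackson, age 46, salary $142000
  Carol Brown, age 62, salary $141000
  Pat Harris, age 37, salary $100000
  Noah Moore, age 43, salary $98000
  Sam Taylor, age 57, salary $48000

Highest salary: Grace Jackson ($142000)

Grace Jackson


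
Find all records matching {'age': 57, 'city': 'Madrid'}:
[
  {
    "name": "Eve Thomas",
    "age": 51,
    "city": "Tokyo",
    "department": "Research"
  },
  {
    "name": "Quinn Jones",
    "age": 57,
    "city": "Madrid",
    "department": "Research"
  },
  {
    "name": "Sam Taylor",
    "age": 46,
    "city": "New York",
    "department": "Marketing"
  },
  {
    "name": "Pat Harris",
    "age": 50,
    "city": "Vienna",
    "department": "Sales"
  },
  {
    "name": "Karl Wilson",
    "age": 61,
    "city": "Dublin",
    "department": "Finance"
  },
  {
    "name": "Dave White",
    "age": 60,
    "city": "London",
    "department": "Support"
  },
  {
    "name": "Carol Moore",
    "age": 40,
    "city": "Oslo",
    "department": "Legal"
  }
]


Search criteria: {'age': 57, 'city': 'Madrid'}

Checking 7 records:
  Eve Thomas: {age: 51, city: Tokyo}
  Quinn Jones: {age: 57, city: Madrid} <-- MATCH
  Sam Taylor: {age: 46, city: New York}
  Pat Harris: {age: 50, city: Vienna}
  Karl Wilson: {age: 61, city: Dublin}
  Dave White: {age: 60, city: London}
  Carol Moore: {age: 40, city: Oslo}

Matches: ["Quinn Jones"]

["Quinn Jones"]


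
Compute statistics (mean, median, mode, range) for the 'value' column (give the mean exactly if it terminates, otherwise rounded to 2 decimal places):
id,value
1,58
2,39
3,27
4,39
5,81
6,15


Data: [58, 39, 27, 39, 81, 15]
Count: 6
Sum: 259
Mean: 259/6 ≈ 43.17 (rounded to 2 decimal places)
Sorted: [15, 27, 39, 39, 58, 81]
Median: 39.0
Mode: 39 (2 times)
Range: 81 - 15 = 66
Min: 15, Max: 81

mean≈43.17, median=39.0, mode=39, range=66


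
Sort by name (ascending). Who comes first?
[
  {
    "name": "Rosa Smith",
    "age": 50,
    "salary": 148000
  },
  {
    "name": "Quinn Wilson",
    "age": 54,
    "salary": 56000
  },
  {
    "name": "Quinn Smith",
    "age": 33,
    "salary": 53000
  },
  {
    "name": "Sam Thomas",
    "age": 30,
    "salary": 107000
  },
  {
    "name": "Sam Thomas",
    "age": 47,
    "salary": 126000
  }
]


Sort by: name (ascending)

Sorted order:
  1. Quinn Smith (name = Quinn Smith)
  2. Quinn Wilson (name = Quinn Wilson)
  3. Rosa Smith (name = Rosa Smith)
  4. Sam Thomas (name = Sam Thomas)
  5. Sam Thomas (name = Sam Thomas)

First: Quinn Smith

Quinn Smith


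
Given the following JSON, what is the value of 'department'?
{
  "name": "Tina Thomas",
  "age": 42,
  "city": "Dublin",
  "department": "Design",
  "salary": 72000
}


Looking up field 'department'
Value: Design

Design


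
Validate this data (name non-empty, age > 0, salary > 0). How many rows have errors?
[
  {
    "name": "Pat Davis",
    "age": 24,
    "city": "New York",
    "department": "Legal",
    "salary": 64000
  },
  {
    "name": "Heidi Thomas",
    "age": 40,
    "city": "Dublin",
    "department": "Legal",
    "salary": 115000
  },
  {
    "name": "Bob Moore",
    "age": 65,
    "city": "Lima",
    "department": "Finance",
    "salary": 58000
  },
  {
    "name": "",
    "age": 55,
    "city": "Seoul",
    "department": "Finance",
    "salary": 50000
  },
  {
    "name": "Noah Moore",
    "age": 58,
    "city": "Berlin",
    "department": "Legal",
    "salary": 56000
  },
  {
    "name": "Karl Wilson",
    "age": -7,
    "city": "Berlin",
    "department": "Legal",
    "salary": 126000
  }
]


Validating 6 records:
Rules: name non-empty, age > 0, salary > 0

  Row 1 (Pat Davis): OK
  Row 2 (Heidi Thomas): OK
  Row 3 (Bob Moore): OK
  Row 4 (???): empty name
  Row 5 (Noah Moore): OK
  Row 6 (Karl Wilson): negative age: -7

Total errors: 2

2 errors


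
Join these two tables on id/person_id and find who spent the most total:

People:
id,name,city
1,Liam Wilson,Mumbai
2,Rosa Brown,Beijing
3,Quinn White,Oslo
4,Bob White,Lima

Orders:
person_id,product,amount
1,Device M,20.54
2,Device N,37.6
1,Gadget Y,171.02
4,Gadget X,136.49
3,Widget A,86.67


Join on: people.id = orders.person_id

Joined rows:
  Liam Wilson (Mumbai) bought Device M for $20.54
  Rosa Brown (Beijing) bought Device N for $37.6
  Liam Wilson (Mumbai) bought Gadget Y for $171.02
  Bob White (Lima) bought Gadget X for $136.49
  Quinn White (Oslo) bought Widget A for $86.67

Total per person:
  Liam Wilson: $191.56
  Bob White: $136.49
  Quinn White: $86.67
  Rosa Brown: $37.60

Top spender: Liam Wilson ($191.56)

Liam Wilson ($191.56)


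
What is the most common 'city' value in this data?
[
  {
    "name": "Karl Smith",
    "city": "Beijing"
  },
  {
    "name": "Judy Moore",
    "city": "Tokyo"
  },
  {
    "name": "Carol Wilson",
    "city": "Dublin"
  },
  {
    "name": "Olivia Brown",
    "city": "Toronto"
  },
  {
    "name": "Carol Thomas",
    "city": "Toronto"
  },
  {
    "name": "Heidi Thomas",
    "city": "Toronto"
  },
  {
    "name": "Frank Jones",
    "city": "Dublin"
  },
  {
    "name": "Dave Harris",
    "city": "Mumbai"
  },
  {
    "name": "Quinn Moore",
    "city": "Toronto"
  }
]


Counting 'city' values across 9 records:

  Toronto: 4 ####
  Dublin: 2 ##
  Beijing: 1 #
  Tokyo: 1 #
  Mumbai: 1 #

Most common: Toronto (4 times)

Toronto (4 times)


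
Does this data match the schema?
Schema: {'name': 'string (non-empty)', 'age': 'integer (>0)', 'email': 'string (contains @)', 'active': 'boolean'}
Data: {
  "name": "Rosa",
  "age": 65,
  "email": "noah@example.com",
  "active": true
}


Validating each field against schema:
  name: OK (non-empty string)
  age: OK (positive integer)
  email: OK (string with @)
  active: OK (boolean)

Result: VALID

VALID


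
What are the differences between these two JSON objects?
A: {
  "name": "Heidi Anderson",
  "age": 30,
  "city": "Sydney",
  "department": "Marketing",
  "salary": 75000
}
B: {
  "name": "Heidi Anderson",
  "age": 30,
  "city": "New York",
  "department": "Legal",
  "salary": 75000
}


Comparing each field (in key order):
  name: same
  age: same
  city: DIFFERENT
  department: DIFFERENT
  salary: same
Differences:
  city: Sydney -> New York
  department: Marketing -> Legal

2 field(s) changed

2 changes: city, department


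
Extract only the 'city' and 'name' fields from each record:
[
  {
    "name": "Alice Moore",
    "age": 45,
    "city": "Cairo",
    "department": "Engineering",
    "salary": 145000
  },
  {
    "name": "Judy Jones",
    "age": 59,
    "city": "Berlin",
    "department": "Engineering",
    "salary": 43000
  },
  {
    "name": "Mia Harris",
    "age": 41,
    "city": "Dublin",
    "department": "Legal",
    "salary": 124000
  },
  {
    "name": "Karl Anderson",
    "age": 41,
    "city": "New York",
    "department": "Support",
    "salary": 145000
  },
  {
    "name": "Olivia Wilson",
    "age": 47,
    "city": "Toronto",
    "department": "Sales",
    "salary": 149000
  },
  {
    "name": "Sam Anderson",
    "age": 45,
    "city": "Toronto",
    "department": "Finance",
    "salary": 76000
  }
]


Original: 6 records with fields: name, age, city, department, salary
Keep: ['city', 'name']
Drop: ['age', 'department', 'salary']
Result: 6 records, 2 fields each

[
  {
    "city": "Cairo",
    "name": "Alice Moore"
  },
  {
    "city": "Berlin",
    "name": "Judy Jones"
  },
  {
    "city": "Dublin",
    "name": "Mia Harris"
  },
  {
    "city": "New York",
    "name": "Karl Anderson"
  },
  {
    "city": "Toronto",
    "name": "Olivia Wilson"
  },
  {
    "city": "Toronto",
    "name": "Sam Anderson"
  }
]


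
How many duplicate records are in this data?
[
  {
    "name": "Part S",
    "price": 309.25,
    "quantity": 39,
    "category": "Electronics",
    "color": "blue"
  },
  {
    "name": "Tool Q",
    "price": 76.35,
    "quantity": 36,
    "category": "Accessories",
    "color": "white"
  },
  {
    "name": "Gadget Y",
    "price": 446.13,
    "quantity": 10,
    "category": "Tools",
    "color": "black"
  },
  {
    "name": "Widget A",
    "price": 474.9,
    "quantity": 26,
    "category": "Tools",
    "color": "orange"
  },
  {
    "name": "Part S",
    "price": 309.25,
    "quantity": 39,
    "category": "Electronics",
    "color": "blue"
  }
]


Checking 5 records for duplicates:

  Row 1: Part S ($309.25, qty 39)
  Row 2: Tool Q ($76.35, qty 36)
  Row 3: Gadget Y ($446.13, qty 10)
  Row 4: Widget A ($474.9, qty 26)
  Row 5: Part S ($309.25, qty 39) <-- DUPLICATE

Duplicates found: 1
Unique records: 4

1 duplicates, 4 unique


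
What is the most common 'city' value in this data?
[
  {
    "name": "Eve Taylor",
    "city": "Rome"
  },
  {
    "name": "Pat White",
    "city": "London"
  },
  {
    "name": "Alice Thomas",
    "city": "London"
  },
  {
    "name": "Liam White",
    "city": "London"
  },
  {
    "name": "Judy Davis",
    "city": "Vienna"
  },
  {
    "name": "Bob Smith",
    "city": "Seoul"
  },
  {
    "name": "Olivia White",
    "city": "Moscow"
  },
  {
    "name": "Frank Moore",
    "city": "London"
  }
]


Counting 'city' values across 8 records:

  London: 4 ####
  Rome: 1 #
  Vienna: 1 #
  Seoul: 1 #
  Moscow: 1 #

Most common: London (4 times)

London (4 times)


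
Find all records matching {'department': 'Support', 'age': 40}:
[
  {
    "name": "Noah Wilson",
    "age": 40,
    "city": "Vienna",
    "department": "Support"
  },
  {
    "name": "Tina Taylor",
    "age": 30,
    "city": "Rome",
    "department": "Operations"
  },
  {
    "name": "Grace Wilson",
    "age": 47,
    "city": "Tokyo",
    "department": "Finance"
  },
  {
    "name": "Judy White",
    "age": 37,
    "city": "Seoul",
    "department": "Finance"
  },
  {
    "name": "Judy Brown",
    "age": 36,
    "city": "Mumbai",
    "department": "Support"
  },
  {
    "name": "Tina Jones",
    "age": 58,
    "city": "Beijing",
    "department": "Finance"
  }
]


Search criteria: {'department': 'Support', 'age': 40}

Checking 6 records:
  Noah Wilson: {department: Support, age: 40} <-- MATCH
  Tina Taylor: {department: Operations, age: 30}
  Grace Wilson: {department: Finance, age: 47}
  Judy White: {department: Finance, age: 37}
  Judy Brown: {department: Support, age: 36}
  Tina Jones: {department: Finance, age: 58}

Matches: ["Noah Wilson"]

["Noah Wilson"]


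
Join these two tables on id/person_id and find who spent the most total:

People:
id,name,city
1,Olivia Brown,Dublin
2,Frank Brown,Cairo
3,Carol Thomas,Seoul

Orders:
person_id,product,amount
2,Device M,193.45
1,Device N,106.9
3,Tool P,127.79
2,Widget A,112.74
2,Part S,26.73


Join on: people.id = orders.person_id

Joined rows:
  Frank Brown (Cairo) bought Device M for $193.45
  Olivia Brown (Dublin) bought Device N for $106.9
  Carol Thomas (Seoul) bought Tool P for $127.79
  Frank Brown (Cairo) bought Widget A for $112.74
  Frank Brown (Cairo) bought Part S for $26.73

Total per person:
  Frank Brown: $332.92
  Carol Thomas: $127.79
  Olivia Brown: $106.90

Top spender: Frank Brown ($332.92)

Frank Brown ($332.92)


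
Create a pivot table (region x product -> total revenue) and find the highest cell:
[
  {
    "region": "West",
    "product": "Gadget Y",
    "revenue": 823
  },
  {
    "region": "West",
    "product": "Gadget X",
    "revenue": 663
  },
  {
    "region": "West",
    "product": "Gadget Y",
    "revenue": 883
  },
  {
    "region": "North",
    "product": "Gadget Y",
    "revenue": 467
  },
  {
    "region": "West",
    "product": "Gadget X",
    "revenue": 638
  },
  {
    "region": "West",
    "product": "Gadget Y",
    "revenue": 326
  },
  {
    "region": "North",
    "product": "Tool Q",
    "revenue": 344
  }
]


Pivot: region (rows) x product (columns) -> total revenue

     Gadget X      Gadget Y      Tool Q      
North            0           467           344  
West          1301          2032             0  

Highest: West / Gadget Y = $2032

West / Gadget Y = $2032


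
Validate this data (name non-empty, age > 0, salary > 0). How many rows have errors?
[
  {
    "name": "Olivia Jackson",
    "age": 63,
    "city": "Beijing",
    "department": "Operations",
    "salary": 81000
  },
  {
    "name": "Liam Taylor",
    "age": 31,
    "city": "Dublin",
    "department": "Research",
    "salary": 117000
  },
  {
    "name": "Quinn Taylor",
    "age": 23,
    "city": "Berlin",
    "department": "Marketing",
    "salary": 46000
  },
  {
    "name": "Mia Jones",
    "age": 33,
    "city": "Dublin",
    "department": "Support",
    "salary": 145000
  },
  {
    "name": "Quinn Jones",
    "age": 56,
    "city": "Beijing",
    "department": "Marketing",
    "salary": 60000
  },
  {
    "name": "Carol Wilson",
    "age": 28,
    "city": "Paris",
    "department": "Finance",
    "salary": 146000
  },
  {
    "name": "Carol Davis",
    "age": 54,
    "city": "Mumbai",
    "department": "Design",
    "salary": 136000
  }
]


Validating 7 records:
Rules: name non-empty, age > 0, salary > 0

  Row 1 (Olivia Jackson): OK
  Row 2 (Liam Taylor): OK
  Row 3 (Quinn Taylor): OK
  Row 4 (Mia Jones): OK
  Row 5 (Quinn Jones): OK
  Row 6 (Carol Wilson): OK
  Row 7 (Carol Davis): OK

Total errors: 0

0 errors


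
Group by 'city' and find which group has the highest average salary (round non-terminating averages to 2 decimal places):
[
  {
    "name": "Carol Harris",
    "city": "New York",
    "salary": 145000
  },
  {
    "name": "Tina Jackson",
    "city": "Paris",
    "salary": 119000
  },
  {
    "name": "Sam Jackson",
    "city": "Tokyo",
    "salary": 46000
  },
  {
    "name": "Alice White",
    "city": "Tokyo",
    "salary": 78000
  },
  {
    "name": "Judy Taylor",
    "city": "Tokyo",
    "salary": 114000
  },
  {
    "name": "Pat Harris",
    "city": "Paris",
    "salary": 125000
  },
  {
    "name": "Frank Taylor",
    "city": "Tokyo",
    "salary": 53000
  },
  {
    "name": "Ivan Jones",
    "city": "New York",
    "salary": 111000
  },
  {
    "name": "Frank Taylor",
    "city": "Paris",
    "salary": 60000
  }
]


Group by: city

Groups:
  New York: 2 people, avg salary = 256000/2 = $128000
  Paris: 3 people, avg salary = 304000/3 ≈ $101333.33
  Tokyo: 4 people, avg salary = 291000/4 = $72750

Highest average salary: New York ($128000)

New York ($128000)


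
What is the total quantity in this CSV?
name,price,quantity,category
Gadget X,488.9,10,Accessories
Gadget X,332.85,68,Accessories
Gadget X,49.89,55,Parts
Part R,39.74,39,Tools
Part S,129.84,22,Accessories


Computing total quantity:
Values: [10, 68, 55, 39, 22]
Sum = 194

194


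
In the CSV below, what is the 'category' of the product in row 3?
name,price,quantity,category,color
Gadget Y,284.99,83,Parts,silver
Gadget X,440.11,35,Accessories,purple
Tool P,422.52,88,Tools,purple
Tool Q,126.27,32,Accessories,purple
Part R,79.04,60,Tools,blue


Query: Row 3 ('Tool P'), column 'category'
Value: Tools

Tools


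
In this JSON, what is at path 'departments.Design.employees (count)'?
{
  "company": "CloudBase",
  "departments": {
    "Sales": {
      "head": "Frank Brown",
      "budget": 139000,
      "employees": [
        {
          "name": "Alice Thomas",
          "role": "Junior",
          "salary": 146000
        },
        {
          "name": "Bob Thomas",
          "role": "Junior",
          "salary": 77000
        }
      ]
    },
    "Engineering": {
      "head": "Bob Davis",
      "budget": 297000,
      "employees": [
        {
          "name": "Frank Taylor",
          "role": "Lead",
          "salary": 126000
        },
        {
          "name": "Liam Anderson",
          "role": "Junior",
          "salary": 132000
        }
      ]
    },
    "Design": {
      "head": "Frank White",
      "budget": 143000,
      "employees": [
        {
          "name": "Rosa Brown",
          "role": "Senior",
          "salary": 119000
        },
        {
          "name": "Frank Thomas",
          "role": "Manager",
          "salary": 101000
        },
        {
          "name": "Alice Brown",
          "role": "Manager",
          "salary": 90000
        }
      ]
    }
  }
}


Path: departments.Design.employees (count)

Navigate:
  -> departments
  -> Design
  -> employees (array, length 3)

3


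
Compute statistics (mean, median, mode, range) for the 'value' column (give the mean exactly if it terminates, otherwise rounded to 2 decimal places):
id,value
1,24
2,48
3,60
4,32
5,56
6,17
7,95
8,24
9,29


Data: [24, 48, 60, 32, 56, 17, 95, 24, 29]
Count: 9
Sum: 385
Mean: 385/9 ≈ 42.78 (rounded to 2 decimal places)
Sorted: [17, 24, 24, 29, 32, 48, 56, 60, 95]
Median: 32.0
Mode: 24 (2 times)
Range: 95 - 17 = 78
Min: 17, Max: 95

mean≈42.78, median=32.0, mode=24, range=78


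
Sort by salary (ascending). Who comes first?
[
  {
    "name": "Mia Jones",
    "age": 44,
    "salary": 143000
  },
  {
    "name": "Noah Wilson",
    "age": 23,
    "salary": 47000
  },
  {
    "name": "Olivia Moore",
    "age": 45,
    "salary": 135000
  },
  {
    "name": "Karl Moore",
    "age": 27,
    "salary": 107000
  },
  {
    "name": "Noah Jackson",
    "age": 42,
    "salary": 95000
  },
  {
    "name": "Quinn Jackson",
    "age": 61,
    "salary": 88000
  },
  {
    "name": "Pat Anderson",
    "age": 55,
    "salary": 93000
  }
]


Sort by: salary (ascending)

Sorted order:
  1. Noah Wilson (salary = 47000)
  2. Quinn Jackson (salary = 88000)
  3. Pat Anderson (salary = 93000)
  4. Noah Jackson (salary = 95000)
  5. Karl Moore (salary = 107000)
  6. Olivia Moore (salary = 135000)
  7. Mia Jones (salary = 143000)

First: Noah Wilson

Noah Wilson


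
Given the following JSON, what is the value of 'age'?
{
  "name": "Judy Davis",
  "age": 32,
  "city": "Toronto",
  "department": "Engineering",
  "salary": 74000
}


Looking up field 'age'
Value: 32

32


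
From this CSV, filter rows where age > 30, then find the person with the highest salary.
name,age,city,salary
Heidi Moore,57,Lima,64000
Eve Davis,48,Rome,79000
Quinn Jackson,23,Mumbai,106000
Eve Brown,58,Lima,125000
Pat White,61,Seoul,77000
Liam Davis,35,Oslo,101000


Filter: age > 30
Sort by: salary (descending)

Filtered records (5):
  Eve Brown, age 58, salary $125000
  Liam Davis, age 35, salary $101000
  Eve Davis, age 48, salary $79000
  Pat White, age 61, salary $77000
  Heidi Moore, age 57, salary $64000

Highest salary: Eve Brown ($125000)

Eve Brown


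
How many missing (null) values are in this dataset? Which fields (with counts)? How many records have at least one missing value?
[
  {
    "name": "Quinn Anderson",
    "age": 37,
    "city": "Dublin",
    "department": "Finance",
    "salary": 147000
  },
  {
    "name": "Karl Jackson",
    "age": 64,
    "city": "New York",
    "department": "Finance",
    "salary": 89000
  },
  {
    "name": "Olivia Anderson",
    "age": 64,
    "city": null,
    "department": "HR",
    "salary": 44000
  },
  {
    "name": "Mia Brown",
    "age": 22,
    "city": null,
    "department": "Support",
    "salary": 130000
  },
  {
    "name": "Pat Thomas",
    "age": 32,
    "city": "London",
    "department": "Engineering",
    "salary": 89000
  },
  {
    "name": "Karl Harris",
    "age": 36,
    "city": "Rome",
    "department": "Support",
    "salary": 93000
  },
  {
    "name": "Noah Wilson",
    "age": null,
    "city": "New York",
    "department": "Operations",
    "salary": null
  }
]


Checking for missing (null) values in 7 records:

  Quinn Anderson: complete
  Karl Jackson: complete
  Olivia Anderson: city
  Mia Brown: city
  Pat Thomas: complete
  Karl Harris: complete
  Noah Wilson: age, salary

Per field:
  name: 0 missing
  age: 1 missing
  city: 2 missing
  department: 0 missing
  salary: 1 missing

Total missing values: 4
Records with any missing: 3

4 missing values (age: 1, city: 2, salary: 1); 3 incomplete records


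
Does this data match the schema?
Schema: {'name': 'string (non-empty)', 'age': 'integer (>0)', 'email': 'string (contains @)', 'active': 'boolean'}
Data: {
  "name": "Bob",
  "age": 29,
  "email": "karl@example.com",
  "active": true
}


Validating each field against schema:
  name: OK (non-empty string)
  age: OK (positive integer)
  email: OK (string with @)
  active: OK (boolean)

Result: VALID

VALID


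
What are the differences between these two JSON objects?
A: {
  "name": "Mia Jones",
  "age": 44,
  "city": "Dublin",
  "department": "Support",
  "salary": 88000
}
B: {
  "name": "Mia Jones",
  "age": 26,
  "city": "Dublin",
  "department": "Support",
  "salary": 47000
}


Comparing each field (in key order):
  name: same
  age: DIFFERENT
  city: same
  department: same
  salary: DIFFERENT
Differences:
  age: 44 -> 26
  salary: 88000 -> 47000

2 field(s) changed

2 changes: age, salary


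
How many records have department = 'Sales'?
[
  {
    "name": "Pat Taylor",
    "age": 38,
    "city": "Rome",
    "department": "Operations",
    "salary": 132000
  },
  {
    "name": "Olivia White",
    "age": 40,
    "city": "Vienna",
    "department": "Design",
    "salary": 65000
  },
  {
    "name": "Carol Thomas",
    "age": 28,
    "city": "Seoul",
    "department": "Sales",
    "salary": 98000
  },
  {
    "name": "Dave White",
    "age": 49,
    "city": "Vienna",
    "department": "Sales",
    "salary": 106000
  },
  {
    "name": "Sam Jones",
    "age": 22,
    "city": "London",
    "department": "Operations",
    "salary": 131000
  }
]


Data: 5 records
Condition: department = 'Sales'

Checking each record:
  Pat Taylor: Operations
  Olivia White: Design
  Carol Thomas: Sales MATCH
  Dave White: Sales MATCH
  Sam Jones: Operations

Count: 2

2


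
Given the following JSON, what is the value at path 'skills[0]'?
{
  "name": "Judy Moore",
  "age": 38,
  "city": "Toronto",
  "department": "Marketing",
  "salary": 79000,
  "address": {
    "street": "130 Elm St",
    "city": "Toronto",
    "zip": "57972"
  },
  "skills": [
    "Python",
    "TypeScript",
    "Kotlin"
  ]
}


Query: skills[0]
Path: skills -> first element
Value: Python

Python


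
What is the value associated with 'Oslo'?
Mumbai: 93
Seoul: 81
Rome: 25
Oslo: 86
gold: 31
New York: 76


Looking up key 'Oslo'
Value: 86

86


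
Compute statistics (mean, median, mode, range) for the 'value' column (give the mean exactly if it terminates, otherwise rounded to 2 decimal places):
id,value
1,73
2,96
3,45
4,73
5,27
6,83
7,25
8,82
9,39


Data: [73, 96, 45, 73, 27, 83, 25, 82, 39]
Count: 9
Sum: 543
Mean: 543/9 ≈ 60.33 (rounded to 2 decimal places)
Sorted: [25, 27, 39, 45, 73, 73, 82, 83, 96]
Median: 73.0
Mode: 73 (2 times)
Range: 96 - 25 = 71
Min: 25, Max: 96

mean≈60.33, median=73.0, mode=73, range=71


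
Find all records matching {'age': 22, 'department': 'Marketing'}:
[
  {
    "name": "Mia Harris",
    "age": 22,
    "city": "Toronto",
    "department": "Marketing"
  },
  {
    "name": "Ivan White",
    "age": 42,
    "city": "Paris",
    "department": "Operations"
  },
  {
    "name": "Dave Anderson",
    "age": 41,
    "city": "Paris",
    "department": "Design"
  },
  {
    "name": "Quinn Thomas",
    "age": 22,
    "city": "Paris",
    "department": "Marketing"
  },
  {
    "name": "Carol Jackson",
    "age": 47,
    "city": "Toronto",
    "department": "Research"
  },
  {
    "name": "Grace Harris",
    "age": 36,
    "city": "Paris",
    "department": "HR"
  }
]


Search criteria: {'age': 22, 'department': 'Marketing'}

Checking 6 records:
  Mia Harris: {age: 22, department: Marketing} <-- MATCH
  Ivan White: {age: 42, department: Operations}
  Dave Anderson: {age: 41, department: Design}
  Quinn Thomas: {age: 22, department: Marketing} <-- MATCH
  Carol Jackson: {age: 47, department: Research}
  Grace Harris: {age: 36, department: HR}

Matches: ["Mia Harris", "Quinn Thomas"]

["Mia Harris", "Quinn Thomas"]


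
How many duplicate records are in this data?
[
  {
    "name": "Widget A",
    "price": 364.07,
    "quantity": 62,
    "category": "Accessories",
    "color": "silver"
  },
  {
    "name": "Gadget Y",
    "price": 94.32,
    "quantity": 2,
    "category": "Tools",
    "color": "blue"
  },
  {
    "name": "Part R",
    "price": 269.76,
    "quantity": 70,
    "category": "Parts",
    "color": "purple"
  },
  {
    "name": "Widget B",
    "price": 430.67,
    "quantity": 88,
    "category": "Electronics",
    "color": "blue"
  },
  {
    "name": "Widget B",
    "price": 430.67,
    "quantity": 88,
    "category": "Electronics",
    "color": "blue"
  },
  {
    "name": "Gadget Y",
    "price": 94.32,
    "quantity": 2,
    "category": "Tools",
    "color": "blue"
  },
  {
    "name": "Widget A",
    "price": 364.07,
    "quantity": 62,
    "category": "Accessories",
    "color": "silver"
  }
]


Checking 7 records for duplicates:

  Row 1: Widget A ($364.07, qty 62)
  Row 2: Gadget Y ($94.32, qty 2)
  Row 3: Part R ($269.76, qty 70)
  Row 4: Widget B ($430.67, qty 88)
  Row 5: Widget B ($430.67, qty 88) <-- DUPLICATE
  Row 6: Gadget Y ($94.32, qty 2) <-- DUPLICATE
  Row 7: Widget A ($364.07, qty 62) <-- DUPLICATE

Duplicates found: 3
Unique records: 4

3 duplicates, 4 unique


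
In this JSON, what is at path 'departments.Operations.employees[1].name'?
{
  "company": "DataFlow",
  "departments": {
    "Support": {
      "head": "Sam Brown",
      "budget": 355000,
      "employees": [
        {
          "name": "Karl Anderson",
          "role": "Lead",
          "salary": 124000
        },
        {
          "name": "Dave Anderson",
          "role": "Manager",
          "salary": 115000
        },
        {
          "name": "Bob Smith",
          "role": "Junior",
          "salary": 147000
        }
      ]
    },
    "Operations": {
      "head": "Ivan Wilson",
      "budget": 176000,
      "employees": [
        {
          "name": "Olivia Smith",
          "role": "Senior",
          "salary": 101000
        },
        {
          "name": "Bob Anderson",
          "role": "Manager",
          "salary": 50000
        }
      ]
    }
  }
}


Path: departments.Operations.employees[1].name

Navigate:
  -> departments
  -> Operations
  -> employees[1].name = 'Bob Anderson'

Bob Anderson


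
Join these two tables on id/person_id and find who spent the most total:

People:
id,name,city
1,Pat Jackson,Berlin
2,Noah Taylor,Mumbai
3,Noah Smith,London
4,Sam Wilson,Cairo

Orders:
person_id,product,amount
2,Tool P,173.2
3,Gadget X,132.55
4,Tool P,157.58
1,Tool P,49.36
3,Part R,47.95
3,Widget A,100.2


Join on: people.id = orders.person_id

Joined rows:
  Noah Taylor (Mumbai) bought Tool P for $173.2
  Noah Smith (London) bought Gadget X for $132.55
  Sam Wilson (Cairo) bought Tool P for $157.58
  Pat Jackson (Berlin) bought Tool P for $49.36
  Noah Smith (London) bought Part R for $47.95
  Noah Smith (London) bought Widget A for $100.2

Total per person:
  Noah Smith: $280.70
  Noah Taylor: $173.20
  Sam Wilson: $157.58
  Pat Jackson: $49.36

Top spender: Noah Smith ($280.70)

Noah Smith ($280.70)


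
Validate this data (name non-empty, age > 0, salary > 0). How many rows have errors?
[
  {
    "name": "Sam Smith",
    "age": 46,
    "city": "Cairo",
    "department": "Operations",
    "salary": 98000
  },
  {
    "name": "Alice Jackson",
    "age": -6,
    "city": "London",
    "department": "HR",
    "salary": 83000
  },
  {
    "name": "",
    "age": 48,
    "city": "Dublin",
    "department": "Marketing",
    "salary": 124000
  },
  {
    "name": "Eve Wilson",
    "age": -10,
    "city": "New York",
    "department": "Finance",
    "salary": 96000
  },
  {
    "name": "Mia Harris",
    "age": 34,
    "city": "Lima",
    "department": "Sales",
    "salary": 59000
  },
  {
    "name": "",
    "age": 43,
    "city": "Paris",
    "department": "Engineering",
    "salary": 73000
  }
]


Validating 6 records:
Rules: name non-empty, age > 0, salary > 0

  Row 1 (Sam Smith): OK
  Row 2 (Alice Jackson): negative age: -6
  Row 3 (???): empty name
  Row 4 (Eve Wilson): negative age: -10
  Row 5 (Mia Harris): OK
  Row 6 (???): empty name

Total errors: 4

4 errors


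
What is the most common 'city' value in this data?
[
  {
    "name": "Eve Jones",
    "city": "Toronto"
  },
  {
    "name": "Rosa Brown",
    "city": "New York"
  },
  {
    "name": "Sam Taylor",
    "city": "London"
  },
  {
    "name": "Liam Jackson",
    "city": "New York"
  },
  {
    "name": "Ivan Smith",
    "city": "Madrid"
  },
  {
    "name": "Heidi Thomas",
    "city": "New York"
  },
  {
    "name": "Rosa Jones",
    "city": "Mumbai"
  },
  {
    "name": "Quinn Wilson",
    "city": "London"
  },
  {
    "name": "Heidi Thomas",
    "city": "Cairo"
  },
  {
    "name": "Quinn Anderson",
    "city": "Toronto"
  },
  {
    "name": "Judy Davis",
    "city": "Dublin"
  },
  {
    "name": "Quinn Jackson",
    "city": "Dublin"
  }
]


Counting 'city' values across 12 records:

  New York: 3 ###
  Toronto: 2 ##
  London: 2 ##
  Dublin: 2 ##
  Madrid: 1 #
  Mumbai: 1 #
  Cairo: 1 #

Most common: New York (3 times)

New York (3 times)


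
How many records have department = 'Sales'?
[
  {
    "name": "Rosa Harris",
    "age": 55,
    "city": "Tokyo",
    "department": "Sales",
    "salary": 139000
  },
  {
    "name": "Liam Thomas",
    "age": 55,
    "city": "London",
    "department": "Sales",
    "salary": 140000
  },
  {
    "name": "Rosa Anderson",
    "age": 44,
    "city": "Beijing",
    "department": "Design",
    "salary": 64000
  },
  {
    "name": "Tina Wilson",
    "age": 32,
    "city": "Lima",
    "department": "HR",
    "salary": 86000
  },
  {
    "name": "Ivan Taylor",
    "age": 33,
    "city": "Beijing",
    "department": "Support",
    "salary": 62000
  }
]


Data: 5 records
Condition: department = 'Sales'

Checking each record:
  Rosa Harris: Sales MATCH
  Liam Thomas: Sales MATCH
  Rosa Anderson: Design
  Tina Wilson: HR
  Ivan Taylor: Support

Count: 2

2


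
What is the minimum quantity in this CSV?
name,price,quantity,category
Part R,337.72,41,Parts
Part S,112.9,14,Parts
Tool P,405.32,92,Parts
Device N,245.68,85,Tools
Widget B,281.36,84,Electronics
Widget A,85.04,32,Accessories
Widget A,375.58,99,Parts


Computing minimum quantity:
Values: [41, 14, 92, 85, 84, 32, 99]
Min = 14

14


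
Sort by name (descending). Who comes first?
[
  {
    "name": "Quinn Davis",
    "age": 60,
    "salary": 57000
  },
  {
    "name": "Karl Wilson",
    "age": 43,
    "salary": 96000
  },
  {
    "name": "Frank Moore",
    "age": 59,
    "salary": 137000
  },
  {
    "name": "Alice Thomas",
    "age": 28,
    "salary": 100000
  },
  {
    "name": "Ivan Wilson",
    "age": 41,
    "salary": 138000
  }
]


Sort by: name (descending)

Sorted order:
  1. Quinn Davis (name = Quinn Davis)
  2. Karl Wilson (name = Karl Wilson)
  3. Ivan Wilson (name = Ivan Wilson)
  4. Frank Moore (name = Frank Moore)
  5. Alice Thomas (name = Alice Thomas)

First: Quinn Davis

Quinn Davis


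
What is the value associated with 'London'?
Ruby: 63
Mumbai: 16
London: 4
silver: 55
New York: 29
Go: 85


Looking up key 'London'
Value: 4

4


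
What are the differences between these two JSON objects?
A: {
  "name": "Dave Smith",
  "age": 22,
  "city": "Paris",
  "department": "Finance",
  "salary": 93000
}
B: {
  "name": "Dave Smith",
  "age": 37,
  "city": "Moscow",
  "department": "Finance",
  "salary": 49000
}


Comparing each field (in key order):
  name: same
  age: DIFFERENT
  city: DIFFERENT
  department: same
  salary: DIFFERENT
Differences:
  age: 22 -> 37
  city: Paris -> Moscow
  salary: 93000 -> 49000

3 field(s) changed

3 changes: age, city, salary
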